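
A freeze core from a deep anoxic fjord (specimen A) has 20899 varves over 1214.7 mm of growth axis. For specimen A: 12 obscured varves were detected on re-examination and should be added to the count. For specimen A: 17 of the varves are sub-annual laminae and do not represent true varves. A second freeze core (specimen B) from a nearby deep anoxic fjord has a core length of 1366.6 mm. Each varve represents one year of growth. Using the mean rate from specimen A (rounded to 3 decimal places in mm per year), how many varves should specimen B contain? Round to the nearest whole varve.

Specimen A: after corrections the count is 20899 − 17 + 12 = 20894 varves.
A: 1214.7 mm over 20894 years gives 1214.7 / 20894 ≈ 0.058 mm/yr.
For B, 1366.6 / 0.058 = 23562.07 years ≈ 23562 varves.

23562 varves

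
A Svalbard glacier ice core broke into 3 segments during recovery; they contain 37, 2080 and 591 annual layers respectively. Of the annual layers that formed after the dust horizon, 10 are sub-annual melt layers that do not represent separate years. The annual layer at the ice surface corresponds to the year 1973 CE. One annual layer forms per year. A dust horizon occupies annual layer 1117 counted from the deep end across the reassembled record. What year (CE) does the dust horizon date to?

Total annual layers = 37 + 2080 + 591 = 2708.
2708 − 1117 = 1591 annual layers lie beyond the dust horizon toward the ice surface.
Excluding 10 false annual layers: 1591 − 10 = 1581.
1973 − 1581 = 392 CE.

392 CE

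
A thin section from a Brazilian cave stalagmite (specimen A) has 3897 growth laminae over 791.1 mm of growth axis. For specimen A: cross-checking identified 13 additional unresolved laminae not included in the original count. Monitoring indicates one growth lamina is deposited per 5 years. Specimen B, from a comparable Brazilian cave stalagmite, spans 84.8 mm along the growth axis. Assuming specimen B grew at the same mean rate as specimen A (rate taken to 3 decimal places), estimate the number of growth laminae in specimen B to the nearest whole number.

Specimen A: correcting the raw count gives 3897 + 13 = 3910 true growth laminae.
Specimen A: at 5 years per growth lamina, 3910 × 5 = 19550 years.
A: 791.1 mm over 19550 years gives 791.1 / 19550 ≈ 0.040 mm/year.
For B, 84.8 / 0.040 = 2120.00 years; at 5 years per growth lamina that is 2120.00 / 5 ≈ 424 growth laminae.

424 growth laminae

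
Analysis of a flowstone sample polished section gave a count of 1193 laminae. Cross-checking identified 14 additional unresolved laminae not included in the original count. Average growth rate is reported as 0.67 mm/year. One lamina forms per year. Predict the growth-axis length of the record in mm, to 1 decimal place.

After corrections the count is 1193 + 14 = 1207 laminae.
Predicted length = 0.67 mm/year × 1207 years = 808.7 mm.

808.7 mm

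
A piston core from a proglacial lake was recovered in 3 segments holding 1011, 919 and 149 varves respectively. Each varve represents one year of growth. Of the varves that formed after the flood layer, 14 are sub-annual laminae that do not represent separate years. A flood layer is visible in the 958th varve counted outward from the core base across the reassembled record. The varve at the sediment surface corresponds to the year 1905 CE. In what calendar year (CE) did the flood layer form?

Total varves = 1011 + 919 + 149 = 2079.
The flood layer sits at varve 958 from the core base, so 2079 − 958 = 1121 varves formed after it.
1121 − 14 false = 1107 true varves after the flood layer.
Counting back 1107 years from 1905 CE places the flood layer in 1905 − 1107 = 798 CE.

798 CE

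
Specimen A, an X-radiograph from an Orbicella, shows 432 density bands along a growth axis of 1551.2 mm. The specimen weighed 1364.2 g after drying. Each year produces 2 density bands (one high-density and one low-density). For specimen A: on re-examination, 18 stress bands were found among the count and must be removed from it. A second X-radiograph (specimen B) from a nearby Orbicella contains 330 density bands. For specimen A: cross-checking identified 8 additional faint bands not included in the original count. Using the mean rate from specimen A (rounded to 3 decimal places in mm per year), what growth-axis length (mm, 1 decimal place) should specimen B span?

1213.1 mm

Specimen A: true density band count = 432 − 18 + 8 = 422.
Specimen A: 422 density bands at 2 per year is 422 / 2 = 211 years.
A: Extension rate ≈ 1551.2 / 211 = 7.352 mm per year.
Specimen B: dividing by 2 density bands per year: 330 / 2 = 165 years. B's length ≈ 7.352 × 165 = 1213.1 mm.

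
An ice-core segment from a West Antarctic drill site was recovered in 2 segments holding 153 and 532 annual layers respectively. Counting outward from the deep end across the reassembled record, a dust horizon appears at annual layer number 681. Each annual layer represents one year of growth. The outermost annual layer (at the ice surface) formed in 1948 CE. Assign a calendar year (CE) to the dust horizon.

Total annual layers = 153 + 532 = 685.
The dust horizon sits at annual layer 681 from the deep end, so 685 − 681 = 4 annual layers formed after it.
Counting back 4 years from 1948 CE places the dust horizon in 1948 − 4 = 1944 CE.

1944 CE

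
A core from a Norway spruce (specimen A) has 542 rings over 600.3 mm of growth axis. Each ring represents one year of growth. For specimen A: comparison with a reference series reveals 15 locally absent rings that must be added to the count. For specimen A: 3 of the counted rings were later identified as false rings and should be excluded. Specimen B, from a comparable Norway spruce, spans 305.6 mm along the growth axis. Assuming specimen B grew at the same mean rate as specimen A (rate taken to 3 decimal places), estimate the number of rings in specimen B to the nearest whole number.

282 rings

Specimen A: true ring count = 542 − 3 + 15 = 554.
A: Mean rate = 600.3 mm / 554 years ≈ 1.084 mm/yr.
Specimen B: 305.6 mm / 1.084 mm per year = 281.92 years ≈ 282 rings.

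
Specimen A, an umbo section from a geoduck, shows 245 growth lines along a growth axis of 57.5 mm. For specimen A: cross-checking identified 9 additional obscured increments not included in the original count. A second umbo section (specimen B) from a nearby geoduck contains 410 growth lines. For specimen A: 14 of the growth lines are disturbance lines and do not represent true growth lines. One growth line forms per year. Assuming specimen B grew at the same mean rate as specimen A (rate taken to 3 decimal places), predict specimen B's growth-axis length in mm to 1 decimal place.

Specimen A: after corrections the count is 245 − 14 + 9 = 240 growth lines.
A: Mean rate = 57.5 mm / 240 years ≈ 0.240 mm per year.
Length of B = 0.240 × 410 = 98.4 mm.

98.4 mm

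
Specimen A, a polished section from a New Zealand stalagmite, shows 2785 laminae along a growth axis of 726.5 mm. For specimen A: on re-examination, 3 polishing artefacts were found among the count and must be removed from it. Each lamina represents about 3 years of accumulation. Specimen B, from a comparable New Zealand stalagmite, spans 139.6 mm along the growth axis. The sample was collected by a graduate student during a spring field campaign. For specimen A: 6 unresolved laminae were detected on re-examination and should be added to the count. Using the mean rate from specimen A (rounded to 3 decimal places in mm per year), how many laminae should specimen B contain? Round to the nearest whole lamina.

Specimen A: after corrections the count is 2785 − 3 + 6 = 2788 laminae.
Specimen A: 2788 laminae at 3 years each span 2788 × 3 = 8364 years.
A: Extension rate ≈ 726.5 / 8364 = 0.087 mm/yr.
For B, 139.6 / 0.087 = 1604.60 years; at 3 years per lamina that is 1604.60 / 3 ≈ 535 laminae.

535 laminae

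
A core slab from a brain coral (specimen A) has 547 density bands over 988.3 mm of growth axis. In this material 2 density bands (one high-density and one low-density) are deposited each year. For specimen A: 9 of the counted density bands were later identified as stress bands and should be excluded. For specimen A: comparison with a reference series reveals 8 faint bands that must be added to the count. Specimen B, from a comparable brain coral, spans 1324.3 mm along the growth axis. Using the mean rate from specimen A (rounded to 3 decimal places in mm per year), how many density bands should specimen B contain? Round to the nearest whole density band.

Specimen A: adjusted count: 547 − 9 + 8 = 546 density bands.
Specimen A: with 2 density bands per year, 546 / 2 = 273 years.
A: Mean rate = 988.3 mm / 273 years ≈ 3.620 mm/year.
Specimen B: 1324.3 mm / 3.620 mm per year = 365.83 years; at 2 density bands per year that is 365.83 × 2 ≈ 732 density bands.

732 density bands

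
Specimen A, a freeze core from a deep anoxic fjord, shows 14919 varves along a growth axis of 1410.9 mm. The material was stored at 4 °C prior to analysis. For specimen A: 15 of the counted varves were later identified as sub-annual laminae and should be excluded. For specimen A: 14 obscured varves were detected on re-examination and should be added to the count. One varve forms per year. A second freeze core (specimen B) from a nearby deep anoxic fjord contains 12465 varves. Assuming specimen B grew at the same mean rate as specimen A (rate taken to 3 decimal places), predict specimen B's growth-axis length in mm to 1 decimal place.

Specimen A: correcting the raw count gives 14919 − 15 + 14 = 14918 true varves.
A: Mean rate = 1410.9 mm / 14918 years ≈ 0.095 mm per year.
For B, 0.095 mm/year × 12465 years = 1184.2 mm.

1184.2 mm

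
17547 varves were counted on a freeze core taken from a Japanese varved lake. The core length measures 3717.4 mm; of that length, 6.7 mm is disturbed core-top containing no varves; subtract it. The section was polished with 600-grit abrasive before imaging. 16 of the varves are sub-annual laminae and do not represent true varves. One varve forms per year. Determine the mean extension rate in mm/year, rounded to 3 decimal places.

Adjusted count: 17547 − 16 = 17531 varves.
The growth record spans 3717.4 − 6.7 = 3710.7 mm.
3710.7 mm over 17531 years gives 3710.7 / 17531 ≈ 0.212 mm/year.

0.212 mm/year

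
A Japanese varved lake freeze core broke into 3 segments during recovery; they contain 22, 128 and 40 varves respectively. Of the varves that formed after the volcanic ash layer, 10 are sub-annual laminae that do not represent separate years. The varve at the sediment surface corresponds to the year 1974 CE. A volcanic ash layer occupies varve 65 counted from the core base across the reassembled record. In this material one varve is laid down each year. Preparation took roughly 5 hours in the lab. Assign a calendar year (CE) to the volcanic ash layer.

1859 CE

Total varves = 22 + 128 + 40 = 190.
190 − 65 = 125 varves lie beyond the volcanic ash layer toward the sediment surface.
Excluding 10 false varves: 125 − 10 = 115.
The varve at the sediment surface is 1974 CE, so the volcanic ash layer dates to 1974 − 115 = 1859 CE.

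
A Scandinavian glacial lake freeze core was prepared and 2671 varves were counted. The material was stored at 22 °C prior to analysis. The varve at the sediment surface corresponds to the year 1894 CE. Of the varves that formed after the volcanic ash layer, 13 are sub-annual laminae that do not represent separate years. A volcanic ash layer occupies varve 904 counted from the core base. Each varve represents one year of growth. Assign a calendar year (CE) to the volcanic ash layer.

Between varve 904 and the sediment surface there are 2671 − 904 = 1767 varves.
Excluding 13 false varves: 1767 − 13 = 1754.
The varve at the sediment surface is 1894 CE, so the volcanic ash layer dates to 1894 − 1754 = 140 CE.

140 CE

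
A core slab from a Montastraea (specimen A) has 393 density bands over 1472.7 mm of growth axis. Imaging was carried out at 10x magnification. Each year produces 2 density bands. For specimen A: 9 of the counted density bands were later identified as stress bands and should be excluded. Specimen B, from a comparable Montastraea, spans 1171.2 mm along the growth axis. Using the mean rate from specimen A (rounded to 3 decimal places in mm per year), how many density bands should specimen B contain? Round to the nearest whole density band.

Specimen A: true density band count = 393 − 9 = 384.
Specimen A: 384 density bands at 2 per year is 384 / 2 = 192 years.
A: Mean rate = 1472.7 mm / 192 years ≈ 7.670 mm per year.
B spans 1171.2 / 7.670 = 152.70 years; at 2 density bands per year that is 152.70 × 2 ≈ 305 density bands.

305 density bands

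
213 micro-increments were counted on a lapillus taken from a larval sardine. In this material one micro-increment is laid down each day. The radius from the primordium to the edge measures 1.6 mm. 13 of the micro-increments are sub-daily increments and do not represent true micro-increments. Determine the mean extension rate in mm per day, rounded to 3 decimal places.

Adjusted count: 213 − 13 = 200 micro-increments.
1.6 mm over 200 days gives 1.6 / 200 ≈ 0.008 mm per day.

0.008 mm per day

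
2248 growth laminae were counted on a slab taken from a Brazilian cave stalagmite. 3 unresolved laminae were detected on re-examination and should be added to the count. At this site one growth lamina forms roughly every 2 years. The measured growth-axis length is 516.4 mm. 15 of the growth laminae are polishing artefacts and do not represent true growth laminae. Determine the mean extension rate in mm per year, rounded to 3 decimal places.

Adjusted count: 2248 − 15 + 3 = 2236 growth laminae.
Multiplying by 2 years per growth lamina: 2236 × 2 = 4472 years.
Mean rate = 516.4 mm / 4472 years ≈ 0.115 mm per year.

0.115 mm per year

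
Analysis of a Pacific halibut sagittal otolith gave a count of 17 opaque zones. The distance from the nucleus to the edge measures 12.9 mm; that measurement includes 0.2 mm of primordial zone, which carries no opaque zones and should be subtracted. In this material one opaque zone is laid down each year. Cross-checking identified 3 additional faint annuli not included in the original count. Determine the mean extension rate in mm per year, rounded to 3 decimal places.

True opaque zone count = 17 + 3 = 20.
The growth record spans 12.9 − 0.2 = 12.7 mm.
Mean rate = 12.7 mm / 20 years ≈ 0.635 mm per year.

0.635 mm per year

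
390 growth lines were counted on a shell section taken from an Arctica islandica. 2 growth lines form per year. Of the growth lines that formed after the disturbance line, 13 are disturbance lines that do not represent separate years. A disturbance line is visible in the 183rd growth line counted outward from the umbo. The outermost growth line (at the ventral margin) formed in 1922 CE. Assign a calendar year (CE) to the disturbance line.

1825 CE

390 − 183 = 207 growth lines lie beyond the disturbance line toward the ventral margin.
207 − 13 false = 194 true growth lines after the disturbance line.
194 growth lines at 2 per year is 194 / 2 = 97 years.
Counting back 97 years from 1922 CE places the disturbance line in 1922 − 97 = 1825 CE.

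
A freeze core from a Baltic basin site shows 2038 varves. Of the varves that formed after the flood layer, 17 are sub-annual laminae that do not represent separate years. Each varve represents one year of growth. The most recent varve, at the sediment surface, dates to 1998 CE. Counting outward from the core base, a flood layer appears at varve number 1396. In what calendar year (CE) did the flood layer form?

1373 CE

The flood layer sits at varve 1396 from the core base, so 2038 − 1396 = 642 varves formed after it.
Excluding 17 false varves: 642 − 17 = 625.
The varve at the sediment surface is 1998 CE, so the flood layer dates to 1998 − 625 = 1373 CE.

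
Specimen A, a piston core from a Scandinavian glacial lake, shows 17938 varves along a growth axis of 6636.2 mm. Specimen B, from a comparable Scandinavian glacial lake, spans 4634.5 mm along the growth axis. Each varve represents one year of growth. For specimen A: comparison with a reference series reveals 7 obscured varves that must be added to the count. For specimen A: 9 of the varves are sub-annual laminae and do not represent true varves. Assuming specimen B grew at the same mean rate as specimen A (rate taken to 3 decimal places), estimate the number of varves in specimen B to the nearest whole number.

12526 varves

Specimen A: true varve count = 17938 − 9 + 7 = 17936.
A: 6636.2 mm over 17936 years gives 6636.2 / 17936 ≈ 0.370 mm/yr.
B spans 4634.5 / 0.370 = 12525.68 years ≈ 12526 varves.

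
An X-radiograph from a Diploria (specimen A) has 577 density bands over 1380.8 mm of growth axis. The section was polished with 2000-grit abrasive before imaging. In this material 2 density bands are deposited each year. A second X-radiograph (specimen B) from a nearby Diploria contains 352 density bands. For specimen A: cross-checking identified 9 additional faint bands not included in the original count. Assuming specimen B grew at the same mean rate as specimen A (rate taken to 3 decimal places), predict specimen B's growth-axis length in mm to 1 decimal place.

829.5 mm

Specimen A: after corrections the count is 577 + 9 = 586 density bands.
Specimen A: dividing by 2 density bands per year: 586 / 2 = 293 years.
A: Mean rate = 1380.8 mm / 293 years ≈ 4.713 mm per year.
Specimen B: dividing by 2 density bands per year: 352 / 2 = 176 years. B's length ≈ 4.713 × 176 = 829.5 mm.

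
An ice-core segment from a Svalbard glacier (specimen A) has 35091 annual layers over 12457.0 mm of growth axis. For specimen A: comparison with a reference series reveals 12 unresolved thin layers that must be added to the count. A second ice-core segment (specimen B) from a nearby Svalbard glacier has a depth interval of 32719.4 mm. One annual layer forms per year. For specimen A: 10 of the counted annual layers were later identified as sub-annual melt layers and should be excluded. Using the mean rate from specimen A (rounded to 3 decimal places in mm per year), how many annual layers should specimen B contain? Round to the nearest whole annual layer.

Specimen A: true annual layer count = 35091 − 10 + 12 = 35093.
A: Extension rate ≈ 12457.0 / 35093 = 0.355 mm/yr.
B spans 32719.4 / 0.355 = 92167.32 years ≈ 92167 annual layers.

92167 annual layers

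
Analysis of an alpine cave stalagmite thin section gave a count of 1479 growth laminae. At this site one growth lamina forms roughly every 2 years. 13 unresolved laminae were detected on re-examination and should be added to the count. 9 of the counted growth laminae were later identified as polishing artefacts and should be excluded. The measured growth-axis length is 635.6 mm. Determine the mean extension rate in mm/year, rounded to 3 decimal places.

True growth lamina count = 1479 − 9 + 13 = 1483.
At 2 years per growth lamina, 1483 × 2 = 2966 years.
635.6 mm over 2966 years gives 635.6 / 2966 ≈ 0.214 mm/year.

0.214 mm/year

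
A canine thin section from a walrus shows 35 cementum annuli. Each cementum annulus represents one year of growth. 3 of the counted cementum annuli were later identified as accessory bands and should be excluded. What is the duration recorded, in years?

Correcting the raw count gives 35 − 3 = 32 true cementum annuli.
With a one-to-one cementum annulus periodicity this is 32 years.

32 yr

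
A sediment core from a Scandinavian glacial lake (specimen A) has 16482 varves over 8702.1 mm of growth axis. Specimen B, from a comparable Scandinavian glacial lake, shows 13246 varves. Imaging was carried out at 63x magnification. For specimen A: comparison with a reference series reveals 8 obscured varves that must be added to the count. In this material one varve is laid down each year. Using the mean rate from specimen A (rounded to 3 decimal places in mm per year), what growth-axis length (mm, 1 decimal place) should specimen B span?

6993.9 mm

Specimen A: adjusted count: 16482 + 8 = 16490 varves.
A: Extension rate ≈ 8702.1 / 16490 = 0.528 mm/yr.
B's length ≈ 0.528 × 13246 = 6993.9 mm.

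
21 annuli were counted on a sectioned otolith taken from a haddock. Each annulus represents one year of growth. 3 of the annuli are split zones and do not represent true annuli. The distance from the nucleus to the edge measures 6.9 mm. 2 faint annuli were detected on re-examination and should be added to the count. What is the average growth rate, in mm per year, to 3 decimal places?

True annulus count = 21 − 3 + 2 = 20.
Mean rate = 6.9 mm / 20 years ≈ 0.345 mm per year.

0.345 mm per year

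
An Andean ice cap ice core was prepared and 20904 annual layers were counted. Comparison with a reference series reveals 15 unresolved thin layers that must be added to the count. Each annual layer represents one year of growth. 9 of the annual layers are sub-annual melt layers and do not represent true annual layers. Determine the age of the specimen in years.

20910 years

After corrections the count is 20904 − 9 + 15 = 20910 annual layers.
At one annual layer per year, that is 20910 years.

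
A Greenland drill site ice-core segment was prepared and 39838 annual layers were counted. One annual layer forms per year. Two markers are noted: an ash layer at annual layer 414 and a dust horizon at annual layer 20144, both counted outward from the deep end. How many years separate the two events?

20144 − 414 = 19730 annual layers lie between the two events.
At one annual layer per year, 19730 years elapsed between them.

19730 years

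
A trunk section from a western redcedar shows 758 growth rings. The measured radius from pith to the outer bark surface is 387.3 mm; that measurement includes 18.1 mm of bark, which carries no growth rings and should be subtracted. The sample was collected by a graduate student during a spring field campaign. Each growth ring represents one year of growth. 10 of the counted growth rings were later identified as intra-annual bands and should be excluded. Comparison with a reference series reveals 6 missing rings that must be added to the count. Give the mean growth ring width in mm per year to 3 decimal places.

True growth ring count = 758 − 10 + 6 = 754.
Removing the 18.1 mm offcut leaves 387.3 − 18.1 = 369.2 mm.
369.2 mm over 754 years gives 369.2 / 754 ≈ 0.490 mm per year.

0.490 mm per year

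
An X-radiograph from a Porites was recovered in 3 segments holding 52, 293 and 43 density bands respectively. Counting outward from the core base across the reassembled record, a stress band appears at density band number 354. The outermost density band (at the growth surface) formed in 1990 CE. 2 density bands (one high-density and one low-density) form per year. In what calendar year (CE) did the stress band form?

1973 CE

Total density bands = 52 + 293 + 43 = 388.
The stress band sits at density band 354 from the core base, so 388 − 354 = 34 density bands formed after it.
With 2 density bands per year, 34 / 2 = 17 years.
1990 − 17 = 1973 CE.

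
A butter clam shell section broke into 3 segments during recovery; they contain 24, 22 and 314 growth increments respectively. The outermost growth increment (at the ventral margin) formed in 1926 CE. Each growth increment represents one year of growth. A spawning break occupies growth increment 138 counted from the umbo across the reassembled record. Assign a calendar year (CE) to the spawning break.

1704 CE

Total growth increments = 24 + 22 + 314 = 360.
The spawning break sits at growth increment 138 from the umbo, so 360 − 138 = 222 growth increments formed after it.
1926 − 222 = 1704 CE.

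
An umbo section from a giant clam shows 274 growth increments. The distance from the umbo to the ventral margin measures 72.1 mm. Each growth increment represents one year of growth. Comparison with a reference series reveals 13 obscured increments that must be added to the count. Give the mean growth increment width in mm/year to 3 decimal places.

After corrections the count is 274 + 13 = 287 growth increments.
72.1 mm over 287 years gives 72.1 / 287 ≈ 0.251 mm/year.

0.251 mm/year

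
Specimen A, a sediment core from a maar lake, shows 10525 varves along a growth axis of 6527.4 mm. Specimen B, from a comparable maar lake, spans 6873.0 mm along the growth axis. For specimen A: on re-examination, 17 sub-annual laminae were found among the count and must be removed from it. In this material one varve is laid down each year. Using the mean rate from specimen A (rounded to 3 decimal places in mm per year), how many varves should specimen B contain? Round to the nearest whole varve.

Specimen A: true varve count = 10525 − 17 = 10508.
A: Extension rate ≈ 6527.4 / 10508 = 0.621 mm per year.
For B, 6873.0 / 0.621 = 11067.63 years ≈ 11068 varves.

11068 varves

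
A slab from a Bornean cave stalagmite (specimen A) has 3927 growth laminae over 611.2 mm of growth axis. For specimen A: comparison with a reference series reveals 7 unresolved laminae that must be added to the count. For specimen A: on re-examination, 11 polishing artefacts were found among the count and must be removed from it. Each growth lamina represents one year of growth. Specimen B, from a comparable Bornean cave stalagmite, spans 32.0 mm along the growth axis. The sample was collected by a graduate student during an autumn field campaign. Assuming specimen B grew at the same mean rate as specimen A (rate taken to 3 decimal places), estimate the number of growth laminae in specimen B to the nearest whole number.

205 growth laminae

Specimen A: adjusted count: 3927 − 11 + 7 = 3923 growth laminae.
A: 611.2 mm over 3923 years gives 611.2 / 3923 ≈ 0.156 mm/year.
For B, 32.0 / 0.156 = 205.13 years ≈ 205 growth laminae.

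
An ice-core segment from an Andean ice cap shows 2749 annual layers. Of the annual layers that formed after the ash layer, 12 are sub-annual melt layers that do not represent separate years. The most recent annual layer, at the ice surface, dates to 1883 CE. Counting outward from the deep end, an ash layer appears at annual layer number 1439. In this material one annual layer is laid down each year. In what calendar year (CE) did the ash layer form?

2749 − 1439 = 1310 annual layers lie beyond the ash layer toward the ice surface.
1310 − 12 false = 1298 true annual layers after the ash layer.
1883 − 1298 = 585 CE.

585 CE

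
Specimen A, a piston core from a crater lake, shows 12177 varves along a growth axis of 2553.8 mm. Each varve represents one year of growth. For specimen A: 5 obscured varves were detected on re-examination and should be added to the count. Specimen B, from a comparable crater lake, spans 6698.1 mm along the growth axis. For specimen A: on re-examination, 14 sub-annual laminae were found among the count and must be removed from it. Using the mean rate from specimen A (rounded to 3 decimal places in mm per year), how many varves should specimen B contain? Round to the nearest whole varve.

31896 varves

Specimen A: correcting the raw count gives 12177 − 14 + 5 = 12168 true varves.
A: Extension rate ≈ 2553.8 / 12168 = 0.210 mm/year.
For B, 6698.1 / 0.210 = 31895.71 years ≈ 31896 varves.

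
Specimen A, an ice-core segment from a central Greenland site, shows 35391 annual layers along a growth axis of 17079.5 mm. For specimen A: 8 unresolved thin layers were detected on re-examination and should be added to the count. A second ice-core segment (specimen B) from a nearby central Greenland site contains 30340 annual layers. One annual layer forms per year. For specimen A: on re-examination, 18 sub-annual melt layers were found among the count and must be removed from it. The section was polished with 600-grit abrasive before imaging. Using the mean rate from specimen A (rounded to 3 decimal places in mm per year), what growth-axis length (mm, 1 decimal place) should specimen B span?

Specimen A: true annual layer count = 35391 − 18 + 8 = 35381.
A: 17079.5 mm over 35381 years gives 17079.5 / 35381 ≈ 0.483 mm/year.
For B, 0.483 mm/year × 30340 years = 14654.2 mm.

14654.2 mm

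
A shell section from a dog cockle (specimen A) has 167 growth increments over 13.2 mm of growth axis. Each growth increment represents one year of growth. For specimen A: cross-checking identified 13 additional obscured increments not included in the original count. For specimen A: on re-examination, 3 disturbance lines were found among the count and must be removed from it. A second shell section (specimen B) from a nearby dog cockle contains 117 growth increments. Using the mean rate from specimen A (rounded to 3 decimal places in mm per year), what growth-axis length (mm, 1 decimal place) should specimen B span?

Specimen A: correcting the raw count gives 167 − 3 + 13 = 177 true growth increments.
A: 13.2 mm over 177 years gives 13.2 / 177 ≈ 0.075 mm per year.
For B, 0.075 mm/year × 117 years = 8.8 mm.

8.8 mm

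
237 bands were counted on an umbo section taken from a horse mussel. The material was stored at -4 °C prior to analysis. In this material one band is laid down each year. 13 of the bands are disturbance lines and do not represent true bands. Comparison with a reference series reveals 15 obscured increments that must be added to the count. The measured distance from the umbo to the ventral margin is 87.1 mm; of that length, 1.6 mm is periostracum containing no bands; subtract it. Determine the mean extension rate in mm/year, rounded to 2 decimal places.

Adjusted count: 237 − 13 + 15 = 239 bands.
The growth record spans 87.1 − 1.6 = 85.5 mm.
Mean rate = 85.5 mm / 239 years ≈ 0.36 mm/year.

0.36 mm/year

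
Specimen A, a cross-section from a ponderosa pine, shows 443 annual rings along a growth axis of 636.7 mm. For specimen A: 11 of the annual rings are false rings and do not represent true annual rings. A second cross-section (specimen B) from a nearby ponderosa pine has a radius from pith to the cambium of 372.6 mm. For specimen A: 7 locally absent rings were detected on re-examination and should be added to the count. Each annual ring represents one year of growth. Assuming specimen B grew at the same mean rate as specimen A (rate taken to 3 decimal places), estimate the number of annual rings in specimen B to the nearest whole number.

Specimen A: after corrections the count is 443 − 11 + 7 = 439 annual rings.
A: Mean rate = 636.7 mm / 439 years ≈ 1.450 mm/yr.
For B, 372.6 / 1.450 = 256.97 years ≈ 257 annual rings.

257 annual rings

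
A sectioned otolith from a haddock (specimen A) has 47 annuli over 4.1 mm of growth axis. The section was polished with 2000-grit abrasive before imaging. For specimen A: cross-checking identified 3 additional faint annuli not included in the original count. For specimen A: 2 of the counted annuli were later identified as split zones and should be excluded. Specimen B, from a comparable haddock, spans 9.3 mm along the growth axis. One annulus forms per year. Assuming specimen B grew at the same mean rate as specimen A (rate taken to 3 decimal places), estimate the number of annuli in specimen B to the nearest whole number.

Specimen A: after corrections the count is 47 − 2 + 3 = 48 annuli.
A: 4.1 mm over 48 years gives 4.1 / 48 ≈ 0.085 mm per year.
Specimen B: 9.3 mm / 0.085 mm per year = 109.41 years ≈ 109 annuli.

109 annuli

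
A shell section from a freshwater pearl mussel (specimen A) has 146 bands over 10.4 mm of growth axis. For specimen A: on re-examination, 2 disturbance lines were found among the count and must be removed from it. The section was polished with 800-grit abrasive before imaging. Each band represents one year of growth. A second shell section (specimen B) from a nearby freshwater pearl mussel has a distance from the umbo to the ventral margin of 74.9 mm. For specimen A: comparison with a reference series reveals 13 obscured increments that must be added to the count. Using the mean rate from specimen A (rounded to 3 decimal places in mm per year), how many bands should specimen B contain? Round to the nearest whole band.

1135 bands

Specimen A: correcting the raw count gives 146 − 2 + 13 = 157 true bands.
A: 10.4 mm over 157 years gives 10.4 / 157 ≈ 0.066 mm/year.
Specimen B: 74.9 mm / 0.066 mm per year = 1134.85 years ≈ 1135 bands.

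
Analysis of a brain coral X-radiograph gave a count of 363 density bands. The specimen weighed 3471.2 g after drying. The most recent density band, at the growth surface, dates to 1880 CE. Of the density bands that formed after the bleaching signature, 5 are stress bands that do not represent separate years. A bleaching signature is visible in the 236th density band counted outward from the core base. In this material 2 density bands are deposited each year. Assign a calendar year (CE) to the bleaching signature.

1819 CE

363 − 236 = 127 density bands lie beyond the bleaching signature toward the growth surface.
Excluding 5 false density bands: 127 − 5 = 122.
122 density bands at 2 per year is 122 / 2 = 61 years.
The density band at the growth surface is 1880 CE, so the bleaching signature dates to 1880 − 61 = 1819 CE.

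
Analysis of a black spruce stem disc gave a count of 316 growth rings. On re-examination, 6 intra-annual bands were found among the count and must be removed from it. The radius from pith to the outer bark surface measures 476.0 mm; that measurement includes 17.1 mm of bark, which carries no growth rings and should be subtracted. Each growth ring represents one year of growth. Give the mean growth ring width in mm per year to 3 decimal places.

Adjusted count: 316 − 6 = 310 growth rings.
Net length = 476.0 − 17.1 = 458.9 mm.
458.9 mm over 310 years gives 458.9 / 310 ≈ 1.480 mm per year.

1.480 mm per year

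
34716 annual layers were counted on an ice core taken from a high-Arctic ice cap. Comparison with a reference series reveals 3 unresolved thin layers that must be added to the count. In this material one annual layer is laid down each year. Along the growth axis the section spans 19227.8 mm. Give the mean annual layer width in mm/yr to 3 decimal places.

Adjusted count: 34716 + 3 = 34719 annual layers.
19227.8 mm over 34719 years gives 19227.8 / 34719 ≈ 0.554 mm/yr.

0.554 mm/yr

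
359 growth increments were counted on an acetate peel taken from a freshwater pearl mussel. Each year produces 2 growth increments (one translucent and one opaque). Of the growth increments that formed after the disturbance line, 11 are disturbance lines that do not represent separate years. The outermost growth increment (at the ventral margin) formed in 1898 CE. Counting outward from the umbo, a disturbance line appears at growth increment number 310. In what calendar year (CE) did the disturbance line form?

359 − 310 = 49 growth increments lie beyond the disturbance line toward the ventral margin.
Removing the 11 false growth increments leaves 49 − 11 = 38 true growth increments beyond the disturbance line.
Dividing by 2 growth increments per year: 38 / 2 = 19 years.
Counting back 19 years from 1898 CE places the disturbance line in 1898 − 19 = 1879 CE.

1879 CE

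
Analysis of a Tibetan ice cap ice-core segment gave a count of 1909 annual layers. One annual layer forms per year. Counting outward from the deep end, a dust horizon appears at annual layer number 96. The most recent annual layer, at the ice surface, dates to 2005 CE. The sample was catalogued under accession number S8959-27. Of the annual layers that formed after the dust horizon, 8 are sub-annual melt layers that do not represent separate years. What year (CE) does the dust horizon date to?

1909 − 96 = 1813 annual layers lie beyond the dust horizon toward the ice surface.
1813 − 8 false = 1805 true annual layers after the dust horizon.
The annual layer at the ice surface is 2005 CE, so the dust horizon dates to 2005 − 1805 = 200 CE.

200 CE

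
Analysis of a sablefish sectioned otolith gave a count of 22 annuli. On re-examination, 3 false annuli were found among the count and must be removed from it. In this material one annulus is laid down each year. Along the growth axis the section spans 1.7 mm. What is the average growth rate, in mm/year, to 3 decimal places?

Correcting the raw count gives 22 − 3 = 19 true annuli.
1.7 mm over 19 years gives 1.7 / 19 ≈ 0.089 mm/year.

0.089 mm/year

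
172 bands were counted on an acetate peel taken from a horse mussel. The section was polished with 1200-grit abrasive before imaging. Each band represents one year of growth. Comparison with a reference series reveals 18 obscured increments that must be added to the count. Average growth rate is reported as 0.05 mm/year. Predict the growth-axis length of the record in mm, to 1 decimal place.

Correcting the raw count gives 172 + 18 = 190 true bands.
Length ≈ 0.05 × 190 = 9.5 mm.

9.5 mm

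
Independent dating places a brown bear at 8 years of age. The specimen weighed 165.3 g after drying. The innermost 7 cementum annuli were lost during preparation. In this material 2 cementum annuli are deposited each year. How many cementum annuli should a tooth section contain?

Expected cementum annuli: 8 × 2 = 16.
Subtracting the 7 cementum annuli not captured gives 16 − 7 = 9 cementum annuli in the record.

9 cementum annuli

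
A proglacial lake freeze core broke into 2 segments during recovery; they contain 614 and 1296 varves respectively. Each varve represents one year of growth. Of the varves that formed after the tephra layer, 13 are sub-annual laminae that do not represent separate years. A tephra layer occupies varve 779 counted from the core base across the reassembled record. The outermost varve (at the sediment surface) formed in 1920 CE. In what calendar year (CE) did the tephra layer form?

Total varves = 614 + 1296 = 1910.
Between varve 779 and the sediment surface there are 1910 − 779 = 1131 varves.
Removing the 13 false varves leaves 1131 − 13 = 1118 true varves beyond the tephra layer.
The varve at the sediment surface is 1920 CE, so the tephra layer dates to 1920 − 1118 = 802 CE.

802 CE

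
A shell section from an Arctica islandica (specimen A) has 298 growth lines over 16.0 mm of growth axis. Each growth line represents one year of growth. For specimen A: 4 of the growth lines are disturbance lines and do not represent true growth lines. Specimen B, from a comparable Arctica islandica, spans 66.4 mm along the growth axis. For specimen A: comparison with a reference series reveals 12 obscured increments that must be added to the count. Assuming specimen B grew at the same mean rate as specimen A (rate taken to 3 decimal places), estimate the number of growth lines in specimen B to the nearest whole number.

Specimen A: correcting the raw count gives 298 − 4 + 12 = 306 true growth lines.
A: Mean rate = 16.0 mm / 306 years ≈ 0.052 mm/year.
B spans 66.4 / 0.052 = 1276.92 years ≈ 1277 growth lines.

1277 growth lines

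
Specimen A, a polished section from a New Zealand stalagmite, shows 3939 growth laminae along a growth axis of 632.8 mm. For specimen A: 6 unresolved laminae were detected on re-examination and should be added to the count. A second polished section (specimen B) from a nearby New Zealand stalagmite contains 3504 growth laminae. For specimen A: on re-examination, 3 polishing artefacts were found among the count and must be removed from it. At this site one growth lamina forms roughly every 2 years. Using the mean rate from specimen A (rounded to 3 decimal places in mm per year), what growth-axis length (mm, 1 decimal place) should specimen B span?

560.6 mm

Specimen A: after corrections the count is 3939 − 3 + 6 = 3942 growth laminae.
Specimen A: at 2 years per growth lamina, 3942 × 2 = 7884 years.
A: Extension rate ≈ 632.8 / 7884 = 0.080 mm/yr.
Specimen B: at 2 years per growth lamina, 3504 × 2 = 7008 years. For B, 0.080 mm/year × 7008 years = 560.6 mm.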